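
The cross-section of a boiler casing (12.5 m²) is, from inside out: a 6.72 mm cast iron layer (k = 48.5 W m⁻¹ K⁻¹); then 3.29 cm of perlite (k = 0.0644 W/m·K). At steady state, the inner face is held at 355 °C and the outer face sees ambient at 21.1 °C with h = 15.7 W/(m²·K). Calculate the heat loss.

Q = 7.26 kW

Treat each layer as a resistance in series:
  R_cast iron = L/(kA) = 0.00672/(48.5·12.5) = 1.108×10^-5 K/W
  R_perlite = L/(kA) = 0.0329/(0.0644·12.5) = 0.04087 K/W
  R_conv,out = 1/(hA) = 1/(15.7·12.5) = 0.005096 K/W
ΣR = 1.108×10^-5 + 0.04087 + 0.005096 = 0.04598 K/W
Q = ΔT/ΣR = (355 °C − 21.1 °C)/0.04598 = 7260 W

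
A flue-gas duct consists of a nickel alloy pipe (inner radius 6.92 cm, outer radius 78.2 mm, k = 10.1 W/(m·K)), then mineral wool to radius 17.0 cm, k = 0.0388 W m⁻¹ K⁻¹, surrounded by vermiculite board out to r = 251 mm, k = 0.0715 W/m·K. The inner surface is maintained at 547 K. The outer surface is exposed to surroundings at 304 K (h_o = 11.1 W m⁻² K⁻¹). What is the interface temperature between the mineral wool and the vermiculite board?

Resistance network (inner→outer):
  R'_nickel alloy = ln(0.0782/0.0692)/(2πk) = 0.1223/(2π·10.1) = 0.001927 m·K/W
  R'_mineral wool = ln(0.170/0.0782)/(2πk) = 0.7765/(2π·0.0388) = 3.185 m·K/W
  R'_vermiculite board = ln(0.251/0.170)/(2πk) = 0.3897/(2π·0.0715) = 0.8673 m·K/W
  R'_conv,out = 1/(2πr h) = 1/(2π·0.251·11.1) = 0.05712 m·K/W
ΣR = 0.001927 + 3.185 + 0.8673 + 0.05712 = 4.111 m·K/W
Q' = ΔT/ΣR = (547 K − 304 K)/4.111 = 59.11 W/m
From the inner boundary to the mineral wool/vermiculite board interface, ΣR_partial = 3.187 m·K/W.
T_interface = T_in − Q'·ΣR_partial = 547 K − (59.11)(3.187) = 358.6 K

T = 358.6 K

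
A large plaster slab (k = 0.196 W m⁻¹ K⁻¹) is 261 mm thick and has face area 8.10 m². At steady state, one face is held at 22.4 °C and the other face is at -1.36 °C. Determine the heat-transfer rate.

Q = 145 W

Q = kA·ΔT/L = 0.196 × 8.10 × |22.4 °C − -1.36 °C| / 0.261 = 145 W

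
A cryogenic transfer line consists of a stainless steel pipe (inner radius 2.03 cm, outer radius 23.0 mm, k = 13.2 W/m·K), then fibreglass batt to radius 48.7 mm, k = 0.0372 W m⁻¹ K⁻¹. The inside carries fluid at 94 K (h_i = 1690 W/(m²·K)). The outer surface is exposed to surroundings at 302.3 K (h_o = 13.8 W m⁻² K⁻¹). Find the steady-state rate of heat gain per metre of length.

Series thermal resistances, inner to outer:
  R'_conv,in = 1/(2πr h) = 1/(2π·0.0203·1690) = 0.004639 m·K/W
  R'_stainless steel = ln(0.0230/0.0203)/(2πk) = 0.1249/(2π·13.2) = 0.001506 m·K/W
  R'_fibreglass batt = ln(0.0487/0.0230)/(2πk) = 0.7502/(2π·0.0372) = 3.210 m·K/W
  R'_conv,out = 1/(2πr h) = 1/(2π·0.0487·13.8) = 0.2368 m·K/W
ΣR = 0.004639 + 0.001506 + 3.210 + 0.2368 = 3.453 m·K/W
Q' = ΔT/ΣR = (94 K − 302.3 K)/3.453 = -60.3 W/m
(Negative Q' ⇒ heat flows inward; heat gain = 60.3 W/m.)

Q' = 60.3 W/m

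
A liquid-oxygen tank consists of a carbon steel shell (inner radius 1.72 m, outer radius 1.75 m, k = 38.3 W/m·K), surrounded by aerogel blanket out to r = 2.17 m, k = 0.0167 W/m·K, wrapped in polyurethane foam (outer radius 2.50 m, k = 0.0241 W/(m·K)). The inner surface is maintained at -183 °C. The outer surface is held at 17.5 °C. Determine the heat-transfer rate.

Treat each layer as a resistance in series:
  R_carbon steel = (1/1.72 − 1/1.75)/(4πk) = 0.009967/(4π·38.3) = 2.071×10^-5 K/W
  R_aerogel blanket = (1/1.75 − 1/2.17)/(4πk) = 0.1106/(4π·0.0167) = 0.5270 K/W
  R_polyurethane foam = (1/2.17 − 1/2.50)/(4πk) = 0.06083/(4π·0.0241) = 0.2009 K/W
ΣR = 2.071×10^-5 + 0.5270 + 0.2009 = 0.7279 K/W
Q = ΔT/ΣR = (-183 °C − 17.5 °C)/0.7279 = -275 W
(Negative Q ⇒ heat flows inward; heat gain = 275 W.)

Q = 275 W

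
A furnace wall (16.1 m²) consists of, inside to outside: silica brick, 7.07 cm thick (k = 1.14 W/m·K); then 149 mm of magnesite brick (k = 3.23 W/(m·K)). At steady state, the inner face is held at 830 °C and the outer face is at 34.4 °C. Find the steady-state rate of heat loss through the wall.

Q = 1.18×10^5 W

Series thermal resistances, inner to outer:
  R_silica brick = L/(kA) = 0.0707/(1.14·16.1) = 0.003852 K/W
  R_magnesite brick = L/(kA) = 0.149/(3.23·16.1) = 0.002865 K/W
ΣR = 0.003852 + 0.002865 = 0.006717 K/W
Q = ΔT/ΣR = (830 °C − 34.4 °C)/0.006717 = 1.18×10^5 W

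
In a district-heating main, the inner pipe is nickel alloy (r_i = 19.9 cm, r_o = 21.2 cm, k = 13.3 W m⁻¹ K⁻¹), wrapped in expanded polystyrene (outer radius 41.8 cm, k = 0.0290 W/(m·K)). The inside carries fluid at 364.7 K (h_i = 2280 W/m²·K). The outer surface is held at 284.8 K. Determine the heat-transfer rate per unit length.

Q' = 21.4 W/m

Resistance network (inner→outer):
  R'_conv,in = 1/(2πr h) = 1/(2π·0.199·2280) = 3.508×10^-4 m·K/W
  R'_nickel alloy = ln(0.212/0.199)/(2πk) = 0.06328/(2π·13.3) = 7.573×10^-4 m·K/W
  R'_expanded polystyrene = ln(0.418/0.212)/(2πk) = 0.6789/(2π·0.0290) = 3.726 m·K/W
ΣR = 3.508×10^-4 + 7.573×10^-4 + 3.726 = 3.727 m·K/W
Q' = ΔT/ΣR = (364.7 K − 284.8 K)/3.727 = 21.4 W/m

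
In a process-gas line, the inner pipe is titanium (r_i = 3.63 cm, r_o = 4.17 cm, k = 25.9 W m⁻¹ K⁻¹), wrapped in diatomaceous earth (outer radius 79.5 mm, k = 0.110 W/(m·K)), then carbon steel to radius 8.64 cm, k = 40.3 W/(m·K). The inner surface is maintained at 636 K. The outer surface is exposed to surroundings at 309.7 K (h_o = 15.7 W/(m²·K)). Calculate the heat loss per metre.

Resistance network (inner→outer):
  R'_titanium = ln(0.0417/0.0363)/(2πk) = 0.1387/(2π·25.9) = 8.522×10^-4 m·K/W
  R'_diatomaceous earth = ln(0.0795/0.0417)/(2πk) = 0.6453/(2π·0.110) = 0.9336 m·K/W
  R'_carbon steel = ln(0.0864/0.0795)/(2πk) = 0.08323/(2π·40.3) = 3.287×10^-4 m·K/W
  R'_conv,out = 1/(2πr h) = 1/(2π·0.0864·15.7) = 0.1173 m·K/W
ΣR = 8.522×10^-4 + 0.9336 + 3.287×10^-4 + 0.1173 = 1.052 m·K/W
Q' = ΔT/ΣR = (636 K − 309.7 K)/1.052 = 310 W/m

Q' = 310 W/m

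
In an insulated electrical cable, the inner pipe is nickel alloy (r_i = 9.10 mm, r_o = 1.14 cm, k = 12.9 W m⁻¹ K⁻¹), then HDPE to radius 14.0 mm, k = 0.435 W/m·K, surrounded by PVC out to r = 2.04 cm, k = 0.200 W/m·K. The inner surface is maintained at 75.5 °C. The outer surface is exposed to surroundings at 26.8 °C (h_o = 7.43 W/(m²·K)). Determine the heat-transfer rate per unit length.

Q' = 34.1 W/m

Series thermal resistances, inner to outer:
  R'_nickel alloy = ln(0.0114/0.00910)/(2πk) = 0.2253/(2π·12.9) = 0.002780 m·K/W
  R'_HDPE = ln(0.0140/0.0114)/(2πk) = 0.2054/(2π·0.435) = 0.07517 m·K/W
  R'_PVC = ln(0.0204/0.0140)/(2πk) = 0.3765/(2π·0.200) = 0.2996 m·K/W
  R'_conv,out = 1/(2πr h) = 1/(2π·0.0204·7.43) = 1.050 m·K/W
ΣR = 0.002780 + 0.07517 + 0.2996 + 1.050 = 1.428 m·K/W
Q' = ΔT/ΣR = (75.5 °C − 26.8 °C)/1.428 = 34.1 W/m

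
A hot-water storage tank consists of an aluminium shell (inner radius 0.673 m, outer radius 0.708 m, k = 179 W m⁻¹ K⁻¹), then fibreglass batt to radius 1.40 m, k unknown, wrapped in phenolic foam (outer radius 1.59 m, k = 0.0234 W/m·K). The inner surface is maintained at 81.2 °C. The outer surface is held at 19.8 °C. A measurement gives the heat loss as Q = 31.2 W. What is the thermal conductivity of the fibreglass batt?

ΣR = ΔT/Q = |81.2 − 19.8|/31.2 = 1.968 K/W
Known resistances:
  R_aluminium = (1/0.673 − 1/0.708)/(4πk) = 0.07345/(4π·179) = 3.266×10^-5 K/W
  R_phenolic foam = (1/1.40 − 1/1.59)/(4πk) = 0.08535/(4π·0.0234) = 0.2903 K/W
R_fibreglass batt = ΣR − ΣR_known = 1.968 − 0.2903 = 1.678 K/W
(1/r₁−1/r₂)/(4πk) = 1.678 ⇒ k = 0.6981/(4π·1.678) = 0.0331 W/m·K

k = 0.0331 W/m·K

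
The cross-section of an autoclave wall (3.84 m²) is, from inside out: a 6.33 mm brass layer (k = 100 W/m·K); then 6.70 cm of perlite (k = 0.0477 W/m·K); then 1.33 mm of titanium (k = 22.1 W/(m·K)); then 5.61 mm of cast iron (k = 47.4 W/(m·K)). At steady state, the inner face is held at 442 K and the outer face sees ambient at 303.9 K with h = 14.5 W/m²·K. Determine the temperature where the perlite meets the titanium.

T = 310.4 K

Treat each layer as a resistance in series:
  R_brass = L/(kA) = 0.00633/(100·3.84) = 1.648×10^-5 K/W
  R_perlite = L/(kA) = 0.0670/(0.0477·3.84) = 0.3658 K/W
  R_titanium = L/(kA) = 0.00133/(22.1·3.84) = 1.567×10^-5 K/W
  R_cast iron = L/(kA) = 0.00561/(47.4·3.84) = 3.082×10^-5 K/W
  R_conv,out = 1/(hA) = 1/(14.5·3.84) = 0.01796 K/W
ΣR = 1.648×10^-5 + 0.3658 + 1.567×10^-5 + 3.082×10^-5 + 0.01796 = 0.3838 K/W
Q = ΔT/ΣR = (442 K − 303.9 K)/0.3838 = 359.8 W
From the inner boundary to the perlite/titanium interface, ΣR_partial = 0.3658 K/W.
T_interface = T_in − Q·ΣR_partial = 442 K − (359.8)(0.3658) = 310.4 K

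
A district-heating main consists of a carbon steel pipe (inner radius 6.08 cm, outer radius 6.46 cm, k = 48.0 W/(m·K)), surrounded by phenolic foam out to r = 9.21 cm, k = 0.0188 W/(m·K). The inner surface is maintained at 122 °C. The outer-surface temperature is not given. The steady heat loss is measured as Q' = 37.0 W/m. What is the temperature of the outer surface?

T_out = 10.9 °C

Series resistances:
  R'_carbon steel = ln(0.0646/0.0608)/(2πk) = 0.06062/(2π·48.0) = 2.010×10^-4 m·K/W
  R'_phenolic foam = ln(0.0921/0.0646)/(2πk) = 0.3547/(2π·0.0188) = 3.002 m·K/W
ΣR = 3.003 m·K/W
ΔT = Q'·ΣR = 37.0 × 3.003 = 111.1 K
Heat flows outward, so T_out = T_in − ΔT = 122 − 111.1 = 10.9 °C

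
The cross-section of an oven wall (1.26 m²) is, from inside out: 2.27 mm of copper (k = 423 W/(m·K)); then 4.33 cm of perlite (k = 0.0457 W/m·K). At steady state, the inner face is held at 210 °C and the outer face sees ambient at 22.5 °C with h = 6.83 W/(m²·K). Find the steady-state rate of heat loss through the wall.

Q = 216 W

Treat each layer as a resistance in series:
  R_copper = L/(kA) = 0.00227/(423·1.26) = 4.259×10^-6 K/W
  R_perlite = L/(kA) = 0.0433/(0.0457·1.26) = 0.7520 K/W
  R_conv,out = 1/(hA) = 1/(6.83·1.26) = 0.1162 K/W
ΣR = 4.259×10^-6 + 0.7520 + 0.1162 = 0.8682 K/W
Q = ΔT/ΣR = (210 °C − 22.5 °C)/0.8682 = 216 W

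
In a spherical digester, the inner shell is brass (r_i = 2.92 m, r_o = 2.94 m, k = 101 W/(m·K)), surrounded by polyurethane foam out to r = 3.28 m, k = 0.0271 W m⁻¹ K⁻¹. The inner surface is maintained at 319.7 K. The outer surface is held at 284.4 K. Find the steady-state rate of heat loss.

Q = 341 W

Series thermal resistances, inner to outer:
  R_brass = (1/2.92 − 1/2.94)/(4πk) = 0.002330/(4π·101) = 1.836×10^-6 K/W
  R_polyurethane foam = (1/2.94 − 1/3.28)/(4πk) = 0.03526/(4π·0.0271) = 0.1035 K/W
ΣR = 1.836×10^-6 + 0.1035 = 0.1035 K/W
Q = ΔT/ΣR = (319.7 K − 284.4 K)/0.1035 = 341 W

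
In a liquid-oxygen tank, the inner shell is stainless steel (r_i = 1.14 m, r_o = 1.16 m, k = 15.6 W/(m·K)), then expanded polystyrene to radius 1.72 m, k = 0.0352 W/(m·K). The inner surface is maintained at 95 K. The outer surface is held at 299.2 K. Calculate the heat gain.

Q = 322 W

Series thermal resistances, inner to outer:
  R_stainless steel = (1/1.14 − 1/1.16)/(4πk) = 0.01512/(4π·15.6) = 7.715×10^-5 K/W
  R_expanded polystyrene = (1/1.16 − 1/1.72)/(4πk) = 0.2807/(4π·0.0352) = 0.6345 K/W
ΣR = 7.715×10^-5 + 0.6345 = 0.6346 K/W
Q = ΔT/ΣR = (95 K − 299.2 K)/0.6346 = -322 W
(Negative Q ⇒ heat flows inward; heat gain = 322 W.)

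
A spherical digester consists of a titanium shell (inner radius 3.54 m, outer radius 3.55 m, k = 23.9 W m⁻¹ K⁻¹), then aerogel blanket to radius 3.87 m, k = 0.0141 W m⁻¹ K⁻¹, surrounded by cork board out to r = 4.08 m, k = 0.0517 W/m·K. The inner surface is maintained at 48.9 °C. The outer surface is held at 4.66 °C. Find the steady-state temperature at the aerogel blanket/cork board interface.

T = 10.6 °C

Resistance network (inner→outer):
  R_titanium = (1/3.54 − 1/3.55)/(4πk) = 7.957×10^-4/(4π·23.9) = 2.649×10^-6 K/W
  R_aerogel blanket = (1/3.55 − 1/3.87)/(4πk) = 0.02329/(4π·0.0141) = 0.1315 K/W
  R_cork board = (1/3.87 − 1/4.08)/(4πk) = 0.01330/(4π·0.0517) = 0.02047 K/W
ΣR = 2.649×10^-6 + 0.1315 + 0.02047 = 0.1520 K/W
Q = ΔT/ΣR = (48.9 °C − 4.66 °C)/0.1520 = 291.1 W
From the inner boundary to the aerogel blanket/cork board interface, ΣR_partial = 0.1315 K/W.
T_interface = T_in − Q·ΣR_partial = 48.9 °C − (291.1)(0.1315) = 10.6 °C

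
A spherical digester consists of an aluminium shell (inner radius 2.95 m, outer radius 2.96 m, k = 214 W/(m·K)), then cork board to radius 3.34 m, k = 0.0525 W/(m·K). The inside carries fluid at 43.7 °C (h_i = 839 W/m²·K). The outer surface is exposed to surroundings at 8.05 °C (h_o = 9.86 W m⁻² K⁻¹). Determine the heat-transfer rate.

Series thermal resistances, inner to outer:
  R_conv,in = 1/(4πr²h) = 1/(4π·2.95²·839) = 1.090×10^-5 K/W
  R_aluminium = (1/2.95 − 1/2.96)/(4πk) = 0.001145/(4π·214) = 4.259×10^-7 K/W
  R_cork board = (1/2.96 − 1/3.34)/(4πk) = 0.03844/(4π·0.0525) = 0.05826 K/W
  R_conv,out = 1/(4πr²h) = 1/(4π·3.34²·9.86) = 7.235×10^-4 K/W
ΣR = 1.090×10^-5 + 4.259×10^-7 + 0.05826 + 7.235×10^-4 = 0.05899 K/W
Q = ΔT/ΣR = (43.7 °C − 8.05 °C)/0.05899 = 604 W

Q = 604 W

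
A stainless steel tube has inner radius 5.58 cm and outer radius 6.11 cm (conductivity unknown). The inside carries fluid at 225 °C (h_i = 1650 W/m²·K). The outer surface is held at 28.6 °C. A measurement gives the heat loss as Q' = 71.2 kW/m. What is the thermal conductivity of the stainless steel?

k = 14.0 W/m·K

ΣR = ΔT/Q' = |225 − 28.6|/71200 = 0.002758 m·K/W
Known resistances:
  R'_conv,in = 1/(2πr h) = 1/(2π·0.0558·1650) = 0.001729 m·K/W
R_stainless steel = ΣR − ΣR_known = 0.002758 − 0.001729 = 0.001029 m·K/W
ln(r₂/r₁)/(2πk) = 0.001029 ⇒ k = 0.09074/(2π·0.001029) = 14.0 W/m·K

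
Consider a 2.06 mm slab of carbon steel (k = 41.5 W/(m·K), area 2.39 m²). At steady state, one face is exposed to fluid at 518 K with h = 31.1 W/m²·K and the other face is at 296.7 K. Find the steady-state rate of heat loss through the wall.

Series thermal resistances, inner to outer:
  R_conv,in = 1/(hA) = 1/(31.1·2.39) = 0.01345 K/W
  R_carbon steel = L/(kA) = 0.00206/(41.5·2.39) = 2.077×10^-5 K/W
ΣR = 0.01345 + 2.077×10^-5 = 0.01347 K/W
Q = ΔT/ΣR = (518 K − 296.7 K)/0.01347 = 16400 W

Q = 16400 W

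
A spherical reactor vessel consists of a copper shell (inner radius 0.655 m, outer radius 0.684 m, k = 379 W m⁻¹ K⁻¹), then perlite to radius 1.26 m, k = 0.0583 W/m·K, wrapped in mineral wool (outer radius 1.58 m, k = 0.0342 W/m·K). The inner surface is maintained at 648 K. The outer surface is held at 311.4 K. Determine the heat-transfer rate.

Treat each layer as a resistance in series:
  R_copper = (1/0.655 − 1/0.684)/(4πk) = 0.06473/(4π·379) = 1.359×10^-5 K/W
  R_perlite = (1/0.684 − 1/1.26)/(4πk) = 0.6683/(4π·0.0583) = 0.9123 K/W
  R_mineral wool = (1/1.26 − 1/1.58)/(4πk) = 0.1607/(4π·0.0342) = 0.3740 K/W
ΣR = 1.359×10^-5 + 0.9123 + 0.3740 = 1.286 K/W
Q = ΔT/ΣR = (648 K − 311.4 K)/1.286 = 262 W

Q = 262 W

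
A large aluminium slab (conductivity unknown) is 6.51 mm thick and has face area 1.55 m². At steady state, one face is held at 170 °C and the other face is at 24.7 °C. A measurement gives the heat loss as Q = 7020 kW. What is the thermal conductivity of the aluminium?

ΣR = ΔT/Q = |170 − 24.7|/7.02×10^6 = 2.070×10^-5 K/W
L/(kA) = 2.070×10^-5 ⇒ k = 0.00651/(2.070×10^-5·1.55) = 203 W/m·K

k = 203 W/m·K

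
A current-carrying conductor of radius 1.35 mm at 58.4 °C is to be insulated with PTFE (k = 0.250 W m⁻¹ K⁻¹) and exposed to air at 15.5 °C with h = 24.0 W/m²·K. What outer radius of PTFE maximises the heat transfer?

r_cr = 1.04 cm

For a cylinder, r_cr = k_ins/h = 0.250/24.0 = 0.0104 m = 1.04 cm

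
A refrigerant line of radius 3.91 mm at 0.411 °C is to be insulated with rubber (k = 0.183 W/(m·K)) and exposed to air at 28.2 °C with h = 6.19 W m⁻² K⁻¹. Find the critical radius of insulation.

r_cr = 2.96 cm

For a cylinder, r_cr = k_ins/h = 0.183/6.19 = 0.0296 m = 2.96 cm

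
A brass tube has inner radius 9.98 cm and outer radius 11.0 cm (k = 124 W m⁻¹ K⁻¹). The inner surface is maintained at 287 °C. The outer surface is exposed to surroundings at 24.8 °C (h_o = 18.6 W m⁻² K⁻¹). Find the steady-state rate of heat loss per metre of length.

Q' = 3.37 kW/m

Treat each layer as a resistance in series:
  R'_brass = ln(0.110/0.0998)/(2πk) = 0.09731/(2π·124) = 1.249×10^-4 m·K/W
  R'_conv,out = 1/(2πr h) = 1/(2π·0.110·18.6) = 0.07779 m·K/W
ΣR = 1.249×10^-4 + 0.07779 = 0.07791 m·K/W
Q' = ΔT/ΣR = (287 °C − 24.8 °C)/0.07791 = 3370 W/m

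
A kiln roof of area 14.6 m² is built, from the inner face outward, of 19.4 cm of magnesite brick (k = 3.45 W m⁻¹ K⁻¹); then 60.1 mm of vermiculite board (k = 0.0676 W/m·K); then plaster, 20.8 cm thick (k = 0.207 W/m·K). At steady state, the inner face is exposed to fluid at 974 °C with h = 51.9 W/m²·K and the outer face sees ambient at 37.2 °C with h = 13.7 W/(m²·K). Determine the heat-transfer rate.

Resistance network (inner→outer):
  R_conv,in = 1/(hA) = 1/(51.9·14.6) = 0.001320 K/W
  R_magnesite brick = L/(kA) = 0.194/(3.45·14.6) = 0.003851 K/W
  R_vermiculite board = L/(kA) = 0.0601/(0.0676·14.6) = 0.06089 K/W
  R_plaster = L/(kA) = 0.208/(0.207·14.6) = 0.06882 K/W
  R_conv,out = 1/(hA) = 1/(13.7·14.6) = 0.005000 K/W
ΣR = 0.001320 + 0.003851 + 0.06089 + 0.06882 + 0.005000 = 0.1399 K/W
Q = ΔT/ΣR = (974 °C − 37.2 °C)/0.1399 = 6700 W

Q = 6.70 kW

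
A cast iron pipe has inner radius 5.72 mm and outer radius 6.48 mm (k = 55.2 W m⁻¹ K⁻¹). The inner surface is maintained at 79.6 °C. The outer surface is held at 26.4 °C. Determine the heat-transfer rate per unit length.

Q' = 148 kW/m

Q' = 2πk·ΔT/ln(r₂/r₁) = 2π × 55.2 × 53.2 / ln(0.00648/0.00572) = 1.48×10^5 W/m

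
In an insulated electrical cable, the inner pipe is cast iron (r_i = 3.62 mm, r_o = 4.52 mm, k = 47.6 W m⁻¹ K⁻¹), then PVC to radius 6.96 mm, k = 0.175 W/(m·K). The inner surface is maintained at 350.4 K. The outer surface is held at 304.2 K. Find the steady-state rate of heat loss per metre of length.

Treat each layer as a resistance in series:
  R'_cast iron = ln(0.00452/0.00362)/(2πk) = 0.2220/(2π·47.6) = 7.424×10^-4 m·K/W
  R'_PVC = ln(0.00696/0.00452)/(2πk) = 0.4317/(2π·0.175) = 0.3926 m·K/W
ΣR = 7.424×10^-4 + 0.3926 = 0.3933 m·K/W
Q' = ΔT/ΣR = (350.4 K − 304.2 K)/0.3933 = 117 W/m

Q' = 117 W/m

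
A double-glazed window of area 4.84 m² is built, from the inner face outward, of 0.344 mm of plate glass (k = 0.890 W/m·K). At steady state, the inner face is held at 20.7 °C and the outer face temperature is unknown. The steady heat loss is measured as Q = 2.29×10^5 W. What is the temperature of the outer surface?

Series resistances:
  R_plate glass = L/(kA) = 3.44×10^-4/(0.890·4.84) = 7.986×10^-5 K/W
ΣR = 7.986×10^-5 K/W
ΔT = Q·ΣR = 2.29×10^5 × 7.986×10^-5 = 18.29 K
Heat flows outward, so T_out = T_in − ΔT = 20.7 − 18.29 = 2.41 °C

T_out = 2.41 °C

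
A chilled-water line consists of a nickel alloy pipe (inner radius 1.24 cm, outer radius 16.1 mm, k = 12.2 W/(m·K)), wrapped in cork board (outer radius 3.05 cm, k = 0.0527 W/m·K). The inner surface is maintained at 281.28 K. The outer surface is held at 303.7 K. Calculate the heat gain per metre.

Treat each layer as a resistance in series:
  R'_nickel alloy = ln(0.0161/0.0124)/(2πk) = 0.2611/(2π·12.2) = 0.003406 m·K/W
  R'_cork board = ln(0.0305/0.0161)/(2πk) = 0.6389/(2π·0.0527) = 1.930 m·K/W
ΣR = 0.003406 + 1.930 = 1.933 m·K/W
Q' = ΔT/ΣR = (281.28 K − 303.7 K)/1.933 = -11.6 W/m
(Negative Q' ⇒ heat flows inward; heat gain = 11.6 W/m.)

Q' = 11.6 W/m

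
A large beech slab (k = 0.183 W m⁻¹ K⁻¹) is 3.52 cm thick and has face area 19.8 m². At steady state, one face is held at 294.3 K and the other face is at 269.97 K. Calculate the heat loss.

Q = kA·ΔT/L = 0.183 × 19.8 × |294.3 K − 269.97 K| / 0.0352 = 2500 W

Q = 2500 W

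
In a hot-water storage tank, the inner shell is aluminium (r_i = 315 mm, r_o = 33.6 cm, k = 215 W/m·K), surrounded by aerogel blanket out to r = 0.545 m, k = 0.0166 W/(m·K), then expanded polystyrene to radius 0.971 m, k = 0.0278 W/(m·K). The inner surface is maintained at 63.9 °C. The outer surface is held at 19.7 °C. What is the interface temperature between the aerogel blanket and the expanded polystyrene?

Treat each layer as a resistance in series:
  R_aluminium = (1/0.315 − 1/0.336)/(4πk) = 0.1984/(4π·215) = 7.344×10^-5 K/W
  R_aerogel blanket = (1/0.336 − 1/0.545)/(4πk) = 1.141/(4π·0.0166) = 5.471 K/W
  R_expanded polystyrene = (1/0.545 − 1/0.971)/(4πk) = 0.8050/(4π·0.0278) = 2.304 K/W
ΣR = 7.344×10^-5 + 5.471 + 2.304 = 7.775 K/W
Q = ΔT/ΣR = (63.9 °C − 19.7 °C)/7.775 = 5.685 W
From the inner boundary to the aerogel blanket/expanded polystyrene interface, ΣR_partial = 5.471 K/W.
T_interface = T_in − Q·ΣR_partial = 63.9 °C − (5.685)(5.471) = 32.8 °C

T = 32.8 °C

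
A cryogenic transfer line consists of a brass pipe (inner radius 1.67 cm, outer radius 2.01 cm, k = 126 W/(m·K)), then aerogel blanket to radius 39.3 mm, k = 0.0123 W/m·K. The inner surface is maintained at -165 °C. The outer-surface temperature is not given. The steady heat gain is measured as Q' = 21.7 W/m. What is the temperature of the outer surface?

T_out = 23.3 °C

Sum the resistances:
  R'_brass = ln(0.0201/0.0167)/(2πk) = 0.1853/(2π·126) = 2.341×10^-4 m·K/W
  R'_aerogel blanket = ln(0.0393/0.0201)/(2πk) = 0.6705/(2π·0.0123) = 8.676 m·K/W
ΣR = 8.676 m·K/W
ΔT = Q'·ΣR = 21.7 × 8.676 = 188.3 K
Heat flows inward, so T_out = T_in + ΔT = -165 + 188.3 = 23.3 °C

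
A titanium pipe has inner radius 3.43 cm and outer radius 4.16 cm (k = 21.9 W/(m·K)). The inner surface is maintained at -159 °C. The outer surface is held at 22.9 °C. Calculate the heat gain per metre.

Q' = 130 kW/m

Q' = 2πk·ΔT/ln(r₂/r₁) = 2π × 21.9 × 181.9 / ln(0.0416/0.0343) = 1.30×10^5 W/m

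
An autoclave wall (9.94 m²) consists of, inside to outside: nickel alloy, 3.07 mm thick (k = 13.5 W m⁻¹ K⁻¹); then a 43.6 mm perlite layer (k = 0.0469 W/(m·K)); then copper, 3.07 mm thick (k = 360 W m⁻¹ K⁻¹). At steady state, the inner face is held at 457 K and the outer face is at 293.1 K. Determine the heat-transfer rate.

Series thermal resistances, inner to outer:
  R_nickel alloy = L/(kA) = 0.00307/(13.5·9.94) = 2.288×10^-5 K/W
  R_perlite = L/(kA) = 0.0436/(0.0469·9.94) = 0.09352 K/W
  R_copper = L/(kA) = 0.00307/(360·9.94) = 8.579×10^-7 K/W
ΣR = 2.288×10^-5 + 0.09352 + 8.579×10^-7 = 0.09354 K/W
Q = ΔT/ΣR = (457 K − 293.1 K)/0.09354 = 1750 W

Q = 1750 W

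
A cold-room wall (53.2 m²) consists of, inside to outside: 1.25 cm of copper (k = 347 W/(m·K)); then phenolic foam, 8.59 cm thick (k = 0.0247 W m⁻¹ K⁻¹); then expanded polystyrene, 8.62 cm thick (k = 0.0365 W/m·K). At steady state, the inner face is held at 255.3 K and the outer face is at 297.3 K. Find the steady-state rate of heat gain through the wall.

Q = 383 W

Resistance network (inner→outer):
  R_copper = L/(kA) = 0.0125/(347·53.2) = 6.771×10^-7 K/W
  R_phenolic foam = L/(kA) = 0.0859/(0.0247·53.2) = 0.06537 K/W
  R_expanded polystyrene = L/(kA) = 0.0862/(0.0365·53.2) = 0.04439 K/W
ΣR = 6.771×10^-7 + 0.06537 + 0.04439 = 0.1098 K/W
Q = ΔT/ΣR = (255.3 K − 297.3 K)/0.1098 = -383 W
(Negative Q ⇒ heat flows inward; heat gain = 383 W.)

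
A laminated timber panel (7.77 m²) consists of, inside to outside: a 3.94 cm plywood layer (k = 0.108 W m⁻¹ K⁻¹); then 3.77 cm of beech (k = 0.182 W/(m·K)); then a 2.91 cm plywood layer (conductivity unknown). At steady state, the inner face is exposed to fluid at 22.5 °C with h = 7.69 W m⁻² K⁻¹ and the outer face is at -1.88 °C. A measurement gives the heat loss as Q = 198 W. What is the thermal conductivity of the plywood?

ΣR = ΔT/Q = |22.5 − -1.88|/198 = 0.1231 K/W
Known resistances:
  R_conv,in = 1/(hA) = 1/(7.69·7.77) = 0.01674 K/W
  R_plywood = L/(kA) = 0.0394/(0.108·7.77) = 0.04695 K/W
  R_beech = L/(kA) = 0.0377/(0.182·7.77) = 0.02666 K/W
R_plywood = ΣR − ΣR_known = 0.1231 − 0.09035 = 0.03275 K/W
L/(kA) = 0.03275 ⇒ k = 0.0291/(0.03275·7.77) = 0.114 W/m·K

k = 0.114 W/m·K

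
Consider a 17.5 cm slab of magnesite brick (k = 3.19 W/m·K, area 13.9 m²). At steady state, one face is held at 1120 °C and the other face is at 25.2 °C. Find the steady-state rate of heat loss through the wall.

Q = 277 kW

Q = kA·ΔT/L = 3.19 × 13.9 × |1120 °C − 25.2 °C| / 0.175 = 2.77×10^5 W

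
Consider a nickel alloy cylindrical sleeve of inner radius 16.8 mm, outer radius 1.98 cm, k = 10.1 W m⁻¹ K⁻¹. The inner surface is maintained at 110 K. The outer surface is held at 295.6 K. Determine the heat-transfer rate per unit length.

Q' = 71.7 kW/m

Q' = 2πk·ΔT/ln(r₂/r₁) = 2π × 10.1 × 185.6 / ln(0.0198/0.0168) = 71700 W/m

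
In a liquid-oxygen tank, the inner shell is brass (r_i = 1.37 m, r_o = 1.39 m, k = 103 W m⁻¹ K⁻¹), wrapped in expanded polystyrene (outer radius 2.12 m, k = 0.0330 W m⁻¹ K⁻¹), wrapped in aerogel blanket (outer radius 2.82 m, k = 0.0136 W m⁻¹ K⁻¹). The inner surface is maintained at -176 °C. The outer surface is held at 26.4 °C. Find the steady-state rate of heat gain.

Q = 158 W

Resistance network (inner→outer):
  R_brass = (1/1.37 − 1/1.39)/(4πk) = 0.01050/(4π·103) = 8.114×10^-6 K/W
  R_expanded polystyrene = (1/1.39 − 1/2.12)/(4πk) = 0.2477/(4π·0.0330) = 0.5974 K/W
  R_aerogel blanket = (1/2.12 − 1/2.82)/(4πk) = 0.1171/(4π·0.0136) = 0.6851 K/W
ΣR = 8.114×10^-6 + 0.5974 + 0.6851 = 1.283 K/W
Q = ΔT/ΣR = (-176 °C − 26.4 °C)/1.283 = -158 W
(Negative Q ⇒ heat flows inward; heat gain = 158 W.)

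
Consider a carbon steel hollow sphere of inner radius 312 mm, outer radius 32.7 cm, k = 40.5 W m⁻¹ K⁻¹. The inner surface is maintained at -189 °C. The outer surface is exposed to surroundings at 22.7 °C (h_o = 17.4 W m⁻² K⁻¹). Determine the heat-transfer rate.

Treat each layer as a resistance in series:
  R_carbon steel = (1/0.312 − 1/0.327)/(4πk) = 0.1470/(4π·40.5) = 2.889×10^-4 K/W
  R_conv,out = 1/(4πr²h) = 1/(4π·0.327²·17.4) = 0.04277 K/W
ΣR = 2.889×10^-4 + 0.04277 = 0.04306 K/W
Q = ΔT/ΣR = (-189 °C − 22.7 °C)/0.04306 = -4920 W
(Negative Q ⇒ heat flows inward; heat gain = 4920 W.)

Q = 4.92 kW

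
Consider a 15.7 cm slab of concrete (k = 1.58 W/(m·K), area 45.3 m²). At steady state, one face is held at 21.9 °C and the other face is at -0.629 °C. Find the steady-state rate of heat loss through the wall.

Q = kA·ΔT/L = 1.58 × 45.3 × |21.9 °C − -0.629 °C| / 0.157 = 10300 W

Q = 10300 W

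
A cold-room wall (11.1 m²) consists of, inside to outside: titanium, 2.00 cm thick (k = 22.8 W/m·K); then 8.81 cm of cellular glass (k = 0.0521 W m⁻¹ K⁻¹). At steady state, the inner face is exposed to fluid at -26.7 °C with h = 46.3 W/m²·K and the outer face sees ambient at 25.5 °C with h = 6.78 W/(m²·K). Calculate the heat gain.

Treat each layer as a resistance in series:
  R_conv,in = 1/(hA) = 1/(46.3·11.1) = 0.001946 K/W
  R_titanium = L/(kA) = 0.0200/(22.8·11.1) = 7.903×10^-5 K/W
  R_cellular glass = L/(kA) = 0.0881/(0.0521·11.1) = 0.1523 K/W
  R_conv,out = 1/(hA) = 1/(6.78·11.1) = 0.01329 K/W
ΣR = 0.001946 + 7.903×10^-5 + 0.1523 + 0.01329 = 0.1676 K/W
Q = ΔT/ΣR = (-26.7 °C − 25.5 °C)/0.1676 = -311 W
(Negative Q ⇒ heat flows inward; heat gain = 311 W.)

Q = 311 W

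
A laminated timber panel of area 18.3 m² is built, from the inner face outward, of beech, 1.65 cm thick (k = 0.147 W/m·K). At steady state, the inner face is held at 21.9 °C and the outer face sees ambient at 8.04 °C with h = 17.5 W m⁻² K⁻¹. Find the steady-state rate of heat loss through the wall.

Series thermal resistances, inner to outer:
  R_beech = L/(kA) = 0.0165/(0.147·18.3) = 0.006134 K/W
  R_conv,out = 1/(hA) = 1/(17.5·18.3) = 0.003123 K/W
ΣR = 0.006134 + 0.003123 = 0.009257 K/W
Q = ΔT/ΣR = (21.9 °C − 8.04 °C)/0.009257 = 1500 W

Q = 1500 W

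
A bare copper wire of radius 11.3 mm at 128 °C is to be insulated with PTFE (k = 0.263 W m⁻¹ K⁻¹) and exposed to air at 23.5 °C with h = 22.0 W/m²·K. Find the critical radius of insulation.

For a cylinder, r_cr = k_ins/h = 0.263/22.0 = 0.0120 m = 1.20 cm

r_cr = 1.20 cm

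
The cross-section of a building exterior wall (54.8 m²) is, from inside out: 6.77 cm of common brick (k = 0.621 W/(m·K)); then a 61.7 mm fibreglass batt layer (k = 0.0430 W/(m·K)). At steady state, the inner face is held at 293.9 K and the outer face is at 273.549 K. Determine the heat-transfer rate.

Treat each layer as a resistance in series:
  R_common brick = L/(kA) = 0.0677/(0.621·54.8) = 0.001989 K/W
  R_fibreglass batt = L/(kA) = 0.0617/(0.0430·54.8) = 0.02618 K/W
ΣR = 0.001989 + 0.02618 = 0.02817 K/W
Q = ΔT/ΣR = (293.9 K − 273.549 K)/0.02817 = 722 W

Q = 722 W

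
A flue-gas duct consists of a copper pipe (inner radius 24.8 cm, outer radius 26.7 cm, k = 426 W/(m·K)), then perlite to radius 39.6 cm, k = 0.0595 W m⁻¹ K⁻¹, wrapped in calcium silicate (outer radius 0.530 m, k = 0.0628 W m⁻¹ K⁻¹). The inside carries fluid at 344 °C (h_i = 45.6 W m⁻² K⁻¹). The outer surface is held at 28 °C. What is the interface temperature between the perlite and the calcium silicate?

T = 157 °C

Resistance network (inner→outer):
  R'_conv,in = 1/(2πr h) = 1/(2π·0.248·45.6) = 0.01407 m·K/W
  R'_copper = ln(0.267/0.248)/(2πk) = 0.07382/(2π·426) = 2.758×10^-5 m·K/W
  R'_perlite = ln(0.396/0.267)/(2πk) = 0.3942/(2π·0.0595) = 1.054 m·K/W
  R'_calcium silicate = ln(0.530/0.396)/(2πk) = 0.2915/(2π·0.0628) = 0.7387 m·K/W
ΣR = 0.01407 + 2.758×10^-5 + 1.054 + 0.7387 = 1.807 m·K/W
Q' = ΔT/ΣR = (344 °C − 28 °C)/1.807 = 174.9 W/m
From the inner boundary to the perlite/calcium silicate interface, ΣR_partial = 1.068 m·K/W.
T_interface = T_in − Q'·ΣR_partial = 344 °C − (174.9)(1.068) = 157 °C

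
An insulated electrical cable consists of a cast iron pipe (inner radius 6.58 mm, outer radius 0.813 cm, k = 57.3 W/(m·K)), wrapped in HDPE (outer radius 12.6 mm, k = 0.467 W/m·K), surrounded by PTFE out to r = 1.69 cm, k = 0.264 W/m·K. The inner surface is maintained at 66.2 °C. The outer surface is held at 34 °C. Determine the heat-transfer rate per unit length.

Resistance network (inner→outer):
  R'_cast iron = ln(0.00813/0.00658)/(2πk) = 0.2115/(2π·57.3) = 5.875×10^-4 m·K/W
  R'_HDPE = ln(0.0126/0.00813)/(2πk) = 0.4381/(2π·0.467) = 0.1493 m·K/W
  R'_PTFE = ln(0.0169/0.0126)/(2πk) = 0.2936/(2π·0.264) = 0.1770 m·K/W
ΣR = 5.875×10^-4 + 0.1493 + 0.1770 = 0.3269 m·K/W
Q' = ΔT/ΣR = (66.2 °C − 34 °C)/0.3269 = 98.5 W/m

Q' = 98.5 W/m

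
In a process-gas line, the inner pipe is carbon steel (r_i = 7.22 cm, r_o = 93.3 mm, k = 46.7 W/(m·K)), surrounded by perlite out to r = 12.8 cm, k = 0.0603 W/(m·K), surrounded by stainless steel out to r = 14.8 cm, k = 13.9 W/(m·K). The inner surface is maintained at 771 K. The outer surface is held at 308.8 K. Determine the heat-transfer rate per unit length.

Resistance network (inner→outer):
  R'_carbon steel = ln(0.0933/0.0722)/(2πk) = 0.2564/(2π·46.7) = 8.738×10^-4 m·K/W
  R'_perlite = ln(0.128/0.0933)/(2πk) = 0.3162/(2π·0.0603) = 0.8346 m·K/W
  R'_stainless steel = ln(0.148/0.128)/(2πk) = 0.1452/(2π·13.9) = 0.001662 m·K/W
ΣR = 8.738×10^-4 + 0.8346 + 0.001662 = 0.8371 m·K/W
Q' = ΔT/ΣR = (771 K − 308.8 K)/0.8371 = 552 W/m

Q' = 552 W/m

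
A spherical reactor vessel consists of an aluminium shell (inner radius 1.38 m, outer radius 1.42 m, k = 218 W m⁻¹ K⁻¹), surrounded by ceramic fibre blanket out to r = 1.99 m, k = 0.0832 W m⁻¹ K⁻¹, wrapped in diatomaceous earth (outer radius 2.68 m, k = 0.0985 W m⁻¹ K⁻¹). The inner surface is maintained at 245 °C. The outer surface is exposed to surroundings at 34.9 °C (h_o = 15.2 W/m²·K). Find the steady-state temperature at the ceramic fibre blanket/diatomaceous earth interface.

Resistance network (inner→outer):
  R_aluminium = (1/1.38 − 1/1.42)/(4πk) = 0.02041/(4π·218) = 7.451×10^-6 K/W
  R_ceramic fibre blanket = (1/1.42 − 1/1.99)/(4πk) = 0.2017/(4π·0.0832) = 0.1929 K/W
  R_diatomaceous earth = (1/1.99 − 1/2.68)/(4πk) = 0.1294/(4π·0.0985) = 0.1045 K/W
  R_conv,out = 1/(4πr²h) = 1/(4π·2.68²·15.2) = 7.289×10^-4 K/W
ΣR = 7.451×10^-6 + 0.1929 + 0.1045 + 7.289×10^-4 = 0.2981 K/W
Q = ΔT/ΣR = (245 °C − 34.9 °C)/0.2981 = 704.8 W
From the inner boundary to the ceramic fibre blanket/diatomaceous earth interface, ΣR_partial = 0.1929 K/W.
T_interface = T_in − Q·ΣR_partial = 245 °C − (704.8)(0.1929) = 109 °C

T = 109 °C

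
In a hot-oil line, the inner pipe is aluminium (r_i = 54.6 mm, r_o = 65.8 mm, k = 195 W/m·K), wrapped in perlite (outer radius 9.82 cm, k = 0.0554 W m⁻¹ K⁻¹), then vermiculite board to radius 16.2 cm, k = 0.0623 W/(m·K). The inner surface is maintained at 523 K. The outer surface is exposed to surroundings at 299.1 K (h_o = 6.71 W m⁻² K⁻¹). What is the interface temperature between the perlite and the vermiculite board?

Resistance network (inner→outer):
  R'_aluminium = ln(0.0658/0.0546)/(2πk) = 0.1866/(2π·195) = 1.523×10^-4 m·K/W
  R'_perlite = ln(0.0982/0.0658)/(2πk) = 0.4004/(2π·0.0554) = 1.150 m·K/W
  R'_vermiculite board = ln(0.162/0.0982)/(2πk) = 0.5006/(2π·0.0623) = 1.279 m·K/W
  R'_conv,out = 1/(2πr h) = 1/(2π·0.162·6.71) = 0.1464 m·K/W
ΣR = 1.523×10^-4 + 1.150 + 1.279 + 0.1464 = 2.576 m·K/W
Q' = ΔT/ΣR = (523 K − 299.1 K)/2.576 = 86.92 W/m
From the inner boundary to the perlite/vermiculite board interface, ΣR_partial = 1.150 m·K/W.
T_interface = T_in − Q'·ΣR_partial = 523 K − (86.92)(1.150) = 423 K

T = 423 K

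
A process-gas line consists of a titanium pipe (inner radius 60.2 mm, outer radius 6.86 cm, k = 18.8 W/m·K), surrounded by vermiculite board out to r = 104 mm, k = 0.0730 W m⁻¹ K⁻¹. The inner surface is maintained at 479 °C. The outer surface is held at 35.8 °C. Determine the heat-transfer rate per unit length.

Q' = 488 W/m

Resistance network (inner→outer):
  R'_titanium = ln(0.0686/0.0602)/(2πk) = 0.1306/(2π·18.8) = 0.001106 m·K/W
  R'_vermiculite board = ln(0.104/0.0686)/(2πk) = 0.4161/(2π·0.0730) = 0.9072 m·K/W
ΣR = 0.001106 + 0.9072 = 0.9083 m·K/W
Q' = ΔT/ΣR = (479 °C − 35.8 °C)/0.9083 = 488 W/m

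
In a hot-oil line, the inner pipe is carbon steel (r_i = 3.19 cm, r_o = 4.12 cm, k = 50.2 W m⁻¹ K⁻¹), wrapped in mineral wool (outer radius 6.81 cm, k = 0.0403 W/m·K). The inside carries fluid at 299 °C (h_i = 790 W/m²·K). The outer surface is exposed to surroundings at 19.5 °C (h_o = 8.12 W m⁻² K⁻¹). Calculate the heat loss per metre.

Q' = 123 W/m

Series thermal resistances, inner to outer:
  R'_conv,in = 1/(2πr h) = 1/(2π·0.0319·790) = 0.006315 m·K/W
  R'_carbon steel = ln(0.0412/0.0319)/(2πk) = 0.2558/(2π·50.2) = 8.111×10^-4 m·K/W
  R'_mineral wool = ln(0.0681/0.0412)/(2πk) = 0.5025/(2π·0.0403) = 1.985 m·K/W
  R'_conv,out = 1/(2πr h) = 1/(2π·0.0681·8.12) = 0.2878 m·K/W
ΣR = 0.006315 + 8.111×10^-4 + 1.985 + 0.2878 = 2.280 m·K/W
Q' = ΔT/ΣR = (299 °C − 19.5 °C)/2.280 = 123 W/m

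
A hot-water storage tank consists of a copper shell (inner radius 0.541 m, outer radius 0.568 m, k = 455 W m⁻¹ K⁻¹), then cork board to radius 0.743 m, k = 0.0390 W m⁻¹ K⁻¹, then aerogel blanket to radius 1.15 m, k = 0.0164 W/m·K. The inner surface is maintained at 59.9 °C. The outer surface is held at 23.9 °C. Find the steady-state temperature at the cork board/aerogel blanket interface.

Series thermal resistances, inner to outer:
  R_copper = (1/0.541 − 1/0.568)/(4πk) = 0.08787/(4π·455) = 1.537×10^-5 K/W
  R_cork board = (1/0.568 − 1/0.743)/(4πk) = 0.4147/(4π·0.0390) = 0.8461 K/W
  R_aerogel blanket = (1/0.743 − 1/1.15)/(4πk) = 0.4763/(4π·0.0164) = 2.311 K/W
ΣR = 1.537×10^-5 + 0.8461 + 2.311 = 3.157 K/W
Q = ΔT/ΣR = (59.9 °C − 23.9 °C)/3.157 = 11.40 W
From the inner boundary to the cork board/aerogel blanket interface, ΣR_partial = 0.8461 K/W.
T_interface = T_in − Q·ΣR_partial = 59.9 °C − (11.40)(0.8461) = 50.3 °C

T = 50.3 °C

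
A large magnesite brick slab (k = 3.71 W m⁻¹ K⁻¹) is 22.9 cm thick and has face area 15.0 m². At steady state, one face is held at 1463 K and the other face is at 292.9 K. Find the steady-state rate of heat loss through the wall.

Q = 284 kW

Q = kA·ΔT/L = 3.71 × 15.0 × |1463 K − 292.9 K| / 0.229 = 2.84×10^5 W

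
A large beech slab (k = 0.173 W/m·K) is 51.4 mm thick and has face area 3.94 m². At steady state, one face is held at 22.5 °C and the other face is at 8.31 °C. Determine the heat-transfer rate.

Q = 188 W

Q = kA·ΔT/L = 0.173 × 3.94 × |22.5 °C − 8.31 °C| / 0.0514 = 188 W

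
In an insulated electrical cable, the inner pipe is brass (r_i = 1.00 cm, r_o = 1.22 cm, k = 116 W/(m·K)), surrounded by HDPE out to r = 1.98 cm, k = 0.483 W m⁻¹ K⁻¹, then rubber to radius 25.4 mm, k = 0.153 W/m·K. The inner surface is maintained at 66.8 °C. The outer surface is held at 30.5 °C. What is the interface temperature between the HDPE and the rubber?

T = 52.9 °C

Resistance network (inner→outer):
  R'_brass = ln(0.0122/0.0100)/(2πk) = 0.1989/(2π·116) = 2.728×10^-4 m·K/W
  R'_HDPE = ln(0.0198/0.0122)/(2πk) = 0.4842/(2π·0.483) = 0.1596 m·K/W
  R'_rubber = ln(0.0254/0.0198)/(2πk) = 0.2491/(2π·0.153) = 0.2591 m·K/W
ΣR = 2.728×10^-4 + 0.1596 + 0.2591 = 0.4190 m·K/W
Q' = ΔT/ΣR = (66.8 °C − 30.5 °C)/0.4190 = 86.63 W/m
From the inner boundary to the HDPE/rubber interface, ΣR_partial = 0.1599 m·K/W.
T_interface = T_in − Q'·ΣR_partial = 66.8 °C − (86.63)(0.1599) = 52.9 °C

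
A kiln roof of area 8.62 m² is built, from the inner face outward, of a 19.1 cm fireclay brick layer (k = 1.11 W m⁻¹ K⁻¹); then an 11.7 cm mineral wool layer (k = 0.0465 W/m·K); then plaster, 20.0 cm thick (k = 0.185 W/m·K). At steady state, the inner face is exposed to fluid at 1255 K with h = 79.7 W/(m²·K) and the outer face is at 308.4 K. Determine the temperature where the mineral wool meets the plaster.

T = 579 K

Series thermal resistances, inner to outer:
  R_conv,in = 1/(hA) = 1/(79.7·8.62) = 0.001456 K/W
  R_fireclay brick = L/(kA) = 0.191/(1.11·8.62) = 0.01996 K/W
  R_mineral wool = L/(kA) = 0.117/(0.0465·8.62) = 0.2919 K/W
  R_plaster = L/(kA) = 0.200/(0.185·8.62) = 0.1254 K/W
ΣR = 0.001456 + 0.01996 + 0.2919 + 0.1254 = 0.4387 K/W
Q = ΔT/ΣR = (1255 K − 308.4 K)/0.4387 = 2158 W
From the inner boundary to the mineral wool/plaster interface, ΣR_partial = 0.3133 K/W.
T_interface = T_in − Q·ΣR_partial = 1255 K − (2158)(0.3133) = 579 K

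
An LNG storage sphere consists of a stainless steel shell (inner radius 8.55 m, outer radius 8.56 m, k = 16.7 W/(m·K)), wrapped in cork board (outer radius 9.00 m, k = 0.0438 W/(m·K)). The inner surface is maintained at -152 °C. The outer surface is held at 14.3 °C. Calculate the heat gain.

Q = 16.0 kW

Resistance network (inner→outer):
  R_stainless steel = (1/8.55 − 1/8.56)/(4πk) = 1.366×10^-4/(4π·16.7) = 6.511×10^-7 K/W
  R_cork board = (1/8.56 − 1/9.00)/(4πk) = 0.005711/(4π·0.0438) = 0.01038 K/W
ΣR = 6.511×10^-7 + 0.01038 = 0.01038 K/W
Q = ΔT/ΣR = (-152 °C − 14.3 °C)/0.01038 = -16000 W
(Negative Q ⇒ heat flows inward; heat gain = 16000 W.)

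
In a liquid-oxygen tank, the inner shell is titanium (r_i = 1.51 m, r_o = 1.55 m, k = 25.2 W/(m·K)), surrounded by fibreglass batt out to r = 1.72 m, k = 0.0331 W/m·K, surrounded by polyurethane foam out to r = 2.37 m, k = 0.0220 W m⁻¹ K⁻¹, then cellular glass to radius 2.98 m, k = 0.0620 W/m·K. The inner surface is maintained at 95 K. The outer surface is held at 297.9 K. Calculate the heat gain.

Q = 241 W

Treat each layer as a resistance in series:
  R_titanium = (1/1.51 − 1/1.55)/(4πk) = 0.01709/(4π·25.2) = 5.397×10^-5 K/W
  R_fibreglass batt = (1/1.55 − 1/1.72)/(4πk) = 0.06377/(4π·0.0331) = 0.1533 K/W
  R_polyurethane foam = (1/1.72 − 1/2.37)/(4πk) = 0.1595/(4π·0.0220) = 0.5768 K/W
  R_cellular glass = (1/2.37 − 1/2.98)/(4πk) = 0.08637/(4π·0.0620) = 0.1109 K/W
ΣR = 5.397×10^-5 + 0.1533 + 0.5768 + 0.1109 = 0.8411 K/W
Q = ΔT/ΣR = (95 K − 297.9 K)/0.8411 = -241 W
(Negative Q ⇒ heat flows inward; heat gain = 241 W.)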